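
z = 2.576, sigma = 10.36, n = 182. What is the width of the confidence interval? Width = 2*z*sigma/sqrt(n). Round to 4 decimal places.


width = 2*z*sigma/sqrt(n)
2*z*sigma = 2 * 2.576 * 10.36 = 53.37472
sqrt(182) ≈ 13.490738
width = 53.37472 / 13.490738 ≈ 3.956397

3.9564


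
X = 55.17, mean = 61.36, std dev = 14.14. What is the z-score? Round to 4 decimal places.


z = (X - mu) / sigma
X - mu = 55.17 - 61.36 = -6.19
z = -6.19 / 14.14 = -619/1414 ≈ -0.437765

-0.4378


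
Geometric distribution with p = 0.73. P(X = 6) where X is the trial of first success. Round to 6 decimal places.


P = (1-p)^(k-1) * p
(1-p)^(k-1) = 0.27^5 ≈ 0.001434891
P = 0.001434891 * 0.73 ≈ 0.001047470

0.001047


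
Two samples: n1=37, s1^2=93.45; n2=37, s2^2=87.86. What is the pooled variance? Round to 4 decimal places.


sp^2 = ((n1-1)*s1^2 + (n2-1)*s2^2)/(n1+n2-2)
(n1-1)*s1^2 = 36 * 93.45 = 3364.2
(n2-1)*s2^2 = 36 * 87.86 = 3162.96
numerator = 3364.2 + 3162.96 = 6527.16
n1+n2-2 = 72
sp^2 = 6527.16 / 72 = 90.655

90.6550


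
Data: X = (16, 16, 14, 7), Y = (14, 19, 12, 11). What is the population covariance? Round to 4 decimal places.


Cov = (1/n)*sum((xi-xbar)(yi-ybar))
n = 4, xbar = 53/4 = 13.25, ybar = 56/4 = 14
sum((xi-xbar)(yi-ybar)) = 31
Cov = 31 / 4 = 7.75

7.7500


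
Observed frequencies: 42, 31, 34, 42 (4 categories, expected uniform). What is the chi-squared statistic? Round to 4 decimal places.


chi2 = sum((O-E)^2/E), E = total/4
total = 149, E = 149/4 = 37.25
(42 - 37.25)^2 / 37.25 = 22.5625 / 37.25 = 361/596 ≈ 0.605705
(31 - 37.25)^2 / 37.25 = 39.0625 / 37.25 = 625/596 ≈ 1.048658
(34 - 37.25)^2 / 37.25 = 10.5625 / 37.25 = 169/596 ≈ 0.283557
(42 - 37.25)^2 / 37.25 = 22.5625 / 37.25 = 361/596 ≈ 0.605705
chi2 = 379/149 ≈ 2.543624

2.5436


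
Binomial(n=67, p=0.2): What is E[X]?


E[X] = n*p = 67 * 0.2 = 13.4

13.4


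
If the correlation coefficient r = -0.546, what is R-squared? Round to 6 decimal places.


R^2 = r^2 = (-0.546)^2 = 0.298116

0.298116


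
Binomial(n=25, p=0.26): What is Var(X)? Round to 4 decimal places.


Var = n*p*(1-p) = 25 * 0.26 * 0.74 = 4.81

4.8100


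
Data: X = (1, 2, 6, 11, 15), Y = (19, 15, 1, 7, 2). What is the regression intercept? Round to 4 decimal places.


a = ybar - b*xbar, where b = sum((xi-xbar)(yi-ybar)) / sum((xi-xbar)^2)
n = 5, xbar = 35/5 = 7, ybar = 44/5 = 8.8
Sxy = sum((xi-xbar)(yi-ybar)) = -146
Sxx = sum((xi-xbar)^2) = 142
b = Sxy / Sxx = -73/71 ≈ -1.028169
a = 8.8 - (-1.028169) * 7 = 5679/355 ≈ 15.997183

15.9972


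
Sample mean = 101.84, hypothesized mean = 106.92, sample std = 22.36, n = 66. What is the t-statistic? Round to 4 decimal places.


t = (xbar - mu0) / (s/sqrt(n))
xbar - mu0 = 101.84 - 106.92 = -5.08
sqrt(66) ≈ 8.12403840
s/sqrt(n) = 22.36 / 8.12403840 ≈ 2.75232574
t = -5.08 / 2.75232574 ≈ -1.845712

-1.8457


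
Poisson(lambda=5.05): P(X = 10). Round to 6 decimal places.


P = e^(-lam) * lam^k / k!
e^(-5.05) ≈ 0.006409333
lam^k = 5.05^10 ≈ 10787325.443469
k! = 10! = 3628800
P = 0.006409333 * 10787325.443469 / 3628800 ≈ 0.019053

0.019053


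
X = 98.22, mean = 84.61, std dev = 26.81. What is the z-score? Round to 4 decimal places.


z = (X - mu) / sigma
X - mu = 98.22 - 84.61 = 13.61
z = 13.61 / 26.81 = 1361/2681 ≈ 0.507646

0.5076


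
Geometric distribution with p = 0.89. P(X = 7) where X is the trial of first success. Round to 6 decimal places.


P = (1-p)^(k-1) * p
(1-p)^(k-1) = 0.11^6 = 0.000001771561
P = 0.000001771561 * 0.89 ≈ 0.000001576689

0.000002


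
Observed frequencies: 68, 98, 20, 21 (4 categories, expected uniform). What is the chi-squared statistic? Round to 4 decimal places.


chi2 = sum((O-E)^2/E), E = total/4
total = 207, E = 207/4 = 51.75
(68 - 51.75)^2 / 51.75 = 264.0625 / 51.75 = 4225/828 ≈ 5.102657
(98 - 51.75)^2 / 51.75 = 2139.0625 / 51.75 = 34225/828 ≈ 41.334541
(20 - 51.75)^2 / 51.75 = 1008.0625 / 51.75 = 16129/828 ≈ 19.479469
(21 - 51.75)^2 / 51.75 = 945.5625 / 51.75 = 1681/92 ≈ 18.271739
chi2 = 5809/69 ≈ 84.188406

84.1884


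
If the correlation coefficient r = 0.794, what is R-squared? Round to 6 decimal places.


R^2 = r^2 = (0.794)^2 = 0.630436

0.630436


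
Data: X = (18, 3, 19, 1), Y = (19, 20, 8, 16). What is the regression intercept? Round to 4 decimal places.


a = ybar - b*xbar, where b = sum((xi-xbar)(yi-ybar)) / sum((xi-xbar)^2)
n = 4, xbar = 41/4 = 10.25, ybar = 63/4 = 15.75
Sxy = sum((xi-xbar)(yi-ybar)) = -75.75
Sxx = sum((xi-xbar)^2) = 274.75
b = Sxy / Sxx = -303/1099 ≈ -0.275705
a = 15.75 - (-0.275705) * 10.25 = 20415/1099 ≈ 18.575978

18.5760


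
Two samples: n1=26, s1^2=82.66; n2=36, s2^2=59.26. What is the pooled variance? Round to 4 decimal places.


sp^2 = ((n1-1)*s1^2 + (n2-1)*s2^2)/(n1+n2-2)
(n1-1)*s1^2 = 25 * 82.66 = 2066.5
(n2-1)*s2^2 = 35 * 59.26 = 2074.1
numerator = 2066.5 + 2074.1 = 4140.6
n1+n2-2 = 60
sp^2 = 4140.6 / 60 = 69.01

69.0100


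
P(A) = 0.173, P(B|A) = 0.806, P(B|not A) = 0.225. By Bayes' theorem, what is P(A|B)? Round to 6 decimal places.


P(A|B) = P(B|A)*P(A) / P(B), P(B) = P(B|A)*P(A) + P(B|not A)*P(not A)
P(B|A)*P(A) = 0.806 * 0.173 = 0.139438
P(B|not A)*P(not A) = 0.225 * 0.827 = 0.186075
P(B) = 0.139438 + 0.186075 = 0.325513
P(A|B) = 0.139438 / 0.325513 ≈ 0.42836384

0.428364


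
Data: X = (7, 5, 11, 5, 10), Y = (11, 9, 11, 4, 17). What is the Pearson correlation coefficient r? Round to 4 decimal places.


r = sum((xi-xbar)(yi-ybar)) / sqrt(sum((xi-xbar)^2) * sum((yi-ybar)^2))
n = 5, xbar = 38/5 = 7.6, ybar = 52/5 = 10.4
Sxy = sum((xi-xbar)(yi-ybar)) = 37.8
Sxx = sum((xi-xbar)^2) = 31.2
Syy = sum((yi-ybar)^2) = 87.2
sqrt(Sxx*Syy) ≈ 52.159755
r = Sxy / sqrt(Sxx*Syy) = 37.8 / 52.159755 ≈ 0.724697

0.7247


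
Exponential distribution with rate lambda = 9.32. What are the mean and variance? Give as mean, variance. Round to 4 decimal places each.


mean = 1/lam, var = 1/lam^2
mean = 1 / 9.32 = 25/233 ≈ 0.107296
lam^2 = 9.32^2 = 86.8624
var = 1 / 86.8624 ≈ 0.011512

0.1073, 0.0115


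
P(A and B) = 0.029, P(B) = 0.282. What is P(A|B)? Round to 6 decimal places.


P(A|B) = P(A and B) / P(B) = 0.029 / 0.282 = 29/282 ≈ 0.10283688

0.102837


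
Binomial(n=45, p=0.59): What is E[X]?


E[X] = n*p = 45 * 0.59 = 26.55

26.55


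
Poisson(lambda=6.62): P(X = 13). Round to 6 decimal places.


P = e^(-lam) * lam^k / k!
e^(-6.62) ≈ 0.001333431
lam^k = 6.62^13 ≈ 46897950371.146011
k! = 13! = 6227020800
P = 0.001333431 * 46897950371.146011 / 6227020800 ≈ 0.010043

0.010043


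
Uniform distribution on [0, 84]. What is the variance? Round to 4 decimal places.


Var = (b-a)^2 / 12
(b-a)^2 = (84 - 0)^2 = 7056
Var = 7056/12 = 588

588.0000


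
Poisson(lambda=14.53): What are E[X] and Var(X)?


E[X] = Var(X) = lambda = 14.53

14.53, 14.53


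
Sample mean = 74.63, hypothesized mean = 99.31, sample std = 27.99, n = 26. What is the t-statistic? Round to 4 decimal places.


t = (xbar - mu0) / (s/sqrt(n))
xbar - mu0 = 74.63 - 99.31 = -24.68
sqrt(26) ≈ 5.09901951
s/sqrt(n) = 27.99 / 5.09901951 ≈ 5.48929062
t = -24.68 / 5.48929062 ≈ -4.496027

-4.4960


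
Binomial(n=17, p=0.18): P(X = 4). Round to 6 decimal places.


P = C(n,k) * p^k * (1-p)^(n-k)
C(17,4) = 2380
p^k = 0.18^4 = 0.00104976
(1-p)^(n-k) = 0.82^13 ≈ 0.07578445
P = 2380 * 0.00104976 * 0.07578445 ≈ 0.189342

0.189342


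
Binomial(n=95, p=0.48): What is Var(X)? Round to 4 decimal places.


Var = n*p*(1-p) = 95 * 0.48 * 0.52 = 23.712

23.7120


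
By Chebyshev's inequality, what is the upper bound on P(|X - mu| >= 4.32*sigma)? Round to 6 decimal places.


P <= 1/k^2
k^2 = 4.32^2 = 18.6624
1/k^2 = 1 / 18.6624 ≈ 0.05358368

0.053584


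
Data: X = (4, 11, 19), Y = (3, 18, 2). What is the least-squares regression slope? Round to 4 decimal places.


b = sum((xi-xbar)(yi-ybar)) / sum((xi-xbar)^2)
n = 3, xbar = 34/3 ≈ 11.333333, ybar = 23/3 ≈ 7.666667
Sxy = sum((xi-xbar)(yi-ybar)) = -38/3 ≈ -12.666667
Sxx = sum((xi-xbar)^2) = 338/3 ≈ 112.666667
b = Sxy / Sxx = -19/169 ≈ -0.112426

-0.1124


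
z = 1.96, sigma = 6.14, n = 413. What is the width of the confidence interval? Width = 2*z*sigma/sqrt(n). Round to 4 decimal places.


width = 2*z*sigma/sqrt(n)
2*z*sigma = 2 * 1.96 * 6.14 = 24.0688
sqrt(413) ≈ 20.322401
width = 24.0688 / 20.322401 ≈ 1.184348

1.1843


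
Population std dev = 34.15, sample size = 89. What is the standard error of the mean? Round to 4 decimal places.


SE = sigma / sqrt(n)
sqrt(89) ≈ 9.433981
SE = 34.15 / 9.433981 ≈ 3.619893

3.6199


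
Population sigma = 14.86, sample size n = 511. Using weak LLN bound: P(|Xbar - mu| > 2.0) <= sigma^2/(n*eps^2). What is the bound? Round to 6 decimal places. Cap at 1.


bound = min(1, sigma^2/(n*eps^2))
sigma^2 = 14.86^2 = 220.8196
n*eps^2 = 511 * 2.0^2 = 511 * 4 = 2044
sigma^2/(n*eps^2) = 220.8196 / 2044 ≈ 0.10803307

0.108033


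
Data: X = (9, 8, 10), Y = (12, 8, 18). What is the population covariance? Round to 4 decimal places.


Cov = (1/n)*sum((xi-xbar)(yi-ybar))
n = 3, xbar = 27/3 = 9, ybar = 38/3 ≈ 12.666667
sum((xi-xbar)(yi-ybar)) = 10
Cov = 10 / 3 = 10/3 ≈ 3.333333

3.3333


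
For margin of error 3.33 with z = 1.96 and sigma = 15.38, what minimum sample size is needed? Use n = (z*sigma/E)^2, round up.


z*sigma/E = 1.96 * 15.38 / 3.33 = 75362/8325 ≈ 9.052492
(z*sigma/E)^2 ≈ 81.947620
round up: n = 82

82


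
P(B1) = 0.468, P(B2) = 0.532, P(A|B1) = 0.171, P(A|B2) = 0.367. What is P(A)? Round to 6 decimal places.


P(A) = P(A|B1)*P(B1) + P(A|B2)*P(B2)
P(A|B1)*P(B1) = 0.171 * 0.468 = 0.080028
P(A|B2)*P(B2) = 0.367 * 0.532 = 0.195244
P(A) = 0.080028 + 0.195244 = 0.275272

0.275272


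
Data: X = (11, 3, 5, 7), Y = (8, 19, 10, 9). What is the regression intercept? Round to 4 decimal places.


a = ybar - b*xbar, where b = sum((xi-xbar)(yi-ybar)) / sum((xi-xbar)^2)
n = 4, xbar = 26/4 = 6.5, ybar = 46/4 = 11.5
Sxy = sum((xi-xbar)(yi-ybar)) = -41
Sxx = sum((xi-xbar)^2) = 35
b = Sxy / Sxx = -41/35 ≈ -1.171429
a = 11.5 - (-1.171429) * 6.5 = 669/35 ≈ 19.114286

19.1143


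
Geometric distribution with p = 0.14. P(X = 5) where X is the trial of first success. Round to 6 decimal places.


P = (1-p)^(k-1) * p
(1-p)^(k-1) = 0.86^4 ≈ 0.5470082
P = 0.5470082 * 0.14 ≈ 0.07658114

0.076581


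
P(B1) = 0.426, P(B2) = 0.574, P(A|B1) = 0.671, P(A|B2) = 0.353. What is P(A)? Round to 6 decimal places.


P(A) = P(A|B1)*P(B1) + P(A|B2)*P(B2)
P(A|B1)*P(B1) = 0.671 * 0.426 = 0.285846
P(A|B2)*P(B2) = 0.353 * 0.574 = 0.202622
P(A) = 0.285846 + 0.202622 = 0.488468

0.488468


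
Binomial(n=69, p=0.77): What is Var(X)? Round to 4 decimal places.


Var = n*p*(1-p) = 69 * 0.77 * 0.23 = 12.2199

12.2199


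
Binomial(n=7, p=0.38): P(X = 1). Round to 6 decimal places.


P = C(n,k) * p^k * (1-p)^(n-k)
C(7,1) = 7
p^k = 0.38^1 = 0.38
(1-p)^(n-k) = 0.62^6 ≈ 0.05680024
P = 7 * 0.38 * 0.05680024 ≈ 0.151089

0.151089


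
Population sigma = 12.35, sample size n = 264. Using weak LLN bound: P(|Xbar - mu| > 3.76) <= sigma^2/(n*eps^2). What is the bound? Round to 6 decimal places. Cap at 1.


bound = min(1, sigma^2/(n*eps^2))
sigma^2 = 12.35^2 = 152.5225
n*eps^2 = 264 * 3.76^2 = 264 * 14.1376 = 3732.3264
sigma^2/(n*eps^2) = 152.5225 / 3732.3264 ≈ 0.04086526

0.040865


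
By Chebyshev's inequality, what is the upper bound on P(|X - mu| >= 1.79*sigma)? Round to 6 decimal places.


P <= 1/k^2
k^2 = 1.79^2 = 3.2041
1/k^2 = 1 / 3.2041 ≈ 0.31210012

0.312100


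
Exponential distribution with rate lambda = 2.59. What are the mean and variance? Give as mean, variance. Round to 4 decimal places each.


mean = 1/lam, var = 1/lam^2
mean = 1 / 2.59 = 100/259 ≈ 0.386100
lam^2 = 2.59^2 = 6.7081
var = 1 / 6.7081 ≈ 0.149074

0.3861, 0.1491


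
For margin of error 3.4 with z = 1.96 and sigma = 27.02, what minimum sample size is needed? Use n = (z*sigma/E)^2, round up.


z*sigma/E = 1.96 * 27.02 / 3.4 = 66199/4250 ≈ 15.576235
(z*sigma/E)^2 ≈ 242.619106
round up: n = 243

243


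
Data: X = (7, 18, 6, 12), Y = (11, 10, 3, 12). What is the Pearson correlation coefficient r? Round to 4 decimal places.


r = sum((xi-xbar)(yi-ybar)) / sqrt(sum((xi-xbar)^2) * sum((yi-ybar)^2))
n = 4, xbar = 43/4 = 10.75, ybar = 36/4 = 9
Sxy = sum((xi-xbar)(yi-ybar)) = 32
Sxx = sum((xi-xbar)^2) = 90.75
Syy = sum((yi-ybar)^2) = 50
sqrt(Sxx*Syy) ≈ 67.360968
r = Sxy / sqrt(Sxx*Syy) = 32 / 67.360968 ≈ 0.475053

0.4751


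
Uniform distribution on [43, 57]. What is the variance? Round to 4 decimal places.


Var = (b-a)^2 / 12
(b-a)^2 = (57 - 43)^2 = 196
Var = 196/12 ≈ 16.333333

16.3333


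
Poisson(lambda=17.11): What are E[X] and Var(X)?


E[X] = Var(X) = lambda = 17.11

17.11, 17.11


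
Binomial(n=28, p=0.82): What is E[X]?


E[X] = n*p = 28 * 0.82 = 22.96

22.96


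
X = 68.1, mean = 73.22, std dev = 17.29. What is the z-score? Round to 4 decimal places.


z = (X - mu) / sigma
X - mu = 68.1 - 73.22 = -5.12
z = -5.12 / 17.29 = -512/1729 ≈ -0.296125

-0.2961


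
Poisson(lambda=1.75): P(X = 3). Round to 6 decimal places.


P = e^(-lam) * lam^k / k!
e^(-1.75) ≈ 0.1737739
lam^k = 1.75^3 = 5.359375
k! = 3! = 6
P = 0.1737739 * 5.359375 / 6 ≈ 0.155220

0.155220


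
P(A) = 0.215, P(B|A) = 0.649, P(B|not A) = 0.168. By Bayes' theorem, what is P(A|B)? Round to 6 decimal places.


P(A|B) = P(B|A)*P(A) / P(B), P(B) = P(B|A)*P(A) + P(B|not A)*P(not A)
P(B|A)*P(A) = 0.649 * 0.215 = 0.139535
P(B|not A)*P(not A) = 0.168 * 0.785 = 0.13188
P(B) = 0.139535 + 0.13188 = 0.271415
P(A|B) = 0.139535 / 0.271415 ≈ 0.51410202

0.514102


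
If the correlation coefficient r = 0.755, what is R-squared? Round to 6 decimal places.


R^2 = r^2 = (0.755)^2 = 0.570025

0.570025


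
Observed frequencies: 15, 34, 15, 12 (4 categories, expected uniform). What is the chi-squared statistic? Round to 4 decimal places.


chi2 = sum((O-E)^2/E), E = total/4
total = 76, E = 76/4 = 19
(15 - 19)^2 / 19 = 16 / 19 = 16/19 ≈ 0.842105
(34 - 19)^2 / 19 = 225 / 19 = 225/19 ≈ 11.842105
(15 - 19)^2 / 19 = 16 / 19 = 16/19 ≈ 0.842105
(12 - 19)^2 / 19 = 49 / 19 = 49/19 ≈ 2.578947
chi2 = 306/19 ≈ 16.105263

16.1053


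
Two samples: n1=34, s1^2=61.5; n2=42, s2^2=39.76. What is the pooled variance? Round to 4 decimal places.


sp^2 = ((n1-1)*s1^2 + (n2-1)*s2^2)/(n1+n2-2)
(n1-1)*s1^2 = 33 * 61.5 = 2029.5
(n2-1)*s2^2 = 41 * 39.76 = 1630.16
numerator = 2029.5 + 1630.16 = 3659.66
n1+n2-2 = 74
sp^2 = 3659.66 / 74 = 182983/3700 ≈ 49.454865

49.4549


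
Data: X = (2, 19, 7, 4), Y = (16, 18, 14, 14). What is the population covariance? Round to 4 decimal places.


Cov = (1/n)*sum((xi-xbar)(yi-ybar))
n = 4, xbar = 32/4 = 8, ybar = 62/4 = 15.5
sum((xi-xbar)(yi-ybar)) = 32
Cov = 32 / 4 = 8

8.0000


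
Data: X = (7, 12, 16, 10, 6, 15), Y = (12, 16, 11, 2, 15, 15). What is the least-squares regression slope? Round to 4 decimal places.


b = sum((xi-xbar)(yi-ybar)) / sum((xi-xbar)^2)
n = 6, xbar = 66/6 = 11, ybar = 71/6 ≈ 11.833333
Sxy = sum((xi-xbar)(yi-ybar)) = 6
Sxx = sum((xi-xbar)^2) = 84
b = Sxy / Sxx = 1/14 ≈ 0.071429

0.0714


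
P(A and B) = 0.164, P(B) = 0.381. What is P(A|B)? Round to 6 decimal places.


P(A|B) = P(A and B) / P(B) = 0.164 / 0.381 = 164/381 ≈ 0.43044619

0.430446


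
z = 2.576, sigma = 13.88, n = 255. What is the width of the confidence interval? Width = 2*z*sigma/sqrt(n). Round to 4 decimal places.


width = 2*z*sigma/sqrt(n)
2*z*sigma = 2 * 2.576 * 13.88 = 71.50976
sqrt(255) ≈ 15.968719
width = 71.50976 / 15.968719 ≈ 4.478115

4.4781


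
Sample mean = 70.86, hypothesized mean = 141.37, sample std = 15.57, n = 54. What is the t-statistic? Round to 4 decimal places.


t = (xbar - mu0) / (s/sqrt(n))
xbar - mu0 = 70.86 - 141.37 = -70.51
sqrt(54) ≈ 7.34846923
s/sqrt(n) = 15.57 / 7.34846923 ≈ 2.11880863
t = -70.51 / 2.11880863 ≈ -33.278135

-33.2781


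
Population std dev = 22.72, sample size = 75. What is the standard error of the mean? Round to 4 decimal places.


SE = sigma / sqrt(n)
sqrt(75) ≈ 8.660254
SE = 22.72 / 8.660254 ≈ 2.623480

2.6235


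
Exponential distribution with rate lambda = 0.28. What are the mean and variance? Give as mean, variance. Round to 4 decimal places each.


mean = 1/lam, var = 1/lam^2
mean = 1 / 0.28 = 25/7 ≈ 3.571429
lam^2 = 0.28^2 = 0.0784
var = 1 / 0.0784 = 625/49 ≈ 12.755102

3.5714, 12.7551


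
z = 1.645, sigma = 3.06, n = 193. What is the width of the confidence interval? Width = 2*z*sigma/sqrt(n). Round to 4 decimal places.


width = 2*z*sigma/sqrt(n)
2*z*sigma = 2 * 1.645 * 3.06 = 10.0674
sqrt(193) ≈ 13.892444
width = 10.0674 / 13.892444 ≈ 0.724667

0.7247


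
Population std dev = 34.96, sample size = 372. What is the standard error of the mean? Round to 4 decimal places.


SE = sigma / sqrt(n)
sqrt(372) ≈ 19.287302
SE = 34.96 / 19.287302 ≈ 1.812592

1.8126


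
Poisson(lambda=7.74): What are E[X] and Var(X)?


E[X] = Var(X) = lambda = 7.74

7.74, 7.74


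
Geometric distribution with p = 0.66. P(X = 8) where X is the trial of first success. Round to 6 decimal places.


P = (1-p)^(k-1) * p
(1-p)^(k-1) = 0.34^7 ≈ 0.0005252335
P = 0.0005252335 * 0.66 ≈ 0.0003466541

0.000347


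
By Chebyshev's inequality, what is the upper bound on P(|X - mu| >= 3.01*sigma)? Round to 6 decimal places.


P <= 1/k^2
k^2 = 3.01^2 = 9.0601
1/k^2 = 1 / 9.0601 ≈ 0.11037406

0.110374


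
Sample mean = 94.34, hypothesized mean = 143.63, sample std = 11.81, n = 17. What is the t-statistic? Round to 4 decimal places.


t = (xbar - mu0) / (s/sqrt(n))
xbar - mu0 = 94.34 - 143.63 = -49.29
sqrt(17) ≈ 4.12310563
s/sqrt(n) = 11.81 / 4.12310563 ≈ 2.86434573
t = -49.29 / 2.86434573 ≈ -17.208118

-17.2081


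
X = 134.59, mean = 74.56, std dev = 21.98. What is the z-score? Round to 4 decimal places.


z = (X - mu) / sigma
X - mu = 134.59 - 74.56 = 60.03
z = 60.03 / 21.98 = 6003/2198 ≈ 2.731119

2.7311


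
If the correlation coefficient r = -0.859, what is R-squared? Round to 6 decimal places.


R^2 = r^2 = (-0.859)^2 = 0.737881

0.737881


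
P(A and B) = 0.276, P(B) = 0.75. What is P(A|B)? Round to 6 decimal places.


P(A|B) = P(A and B) / P(B) = 0.276 / 0.75 = 0.368

0.368000


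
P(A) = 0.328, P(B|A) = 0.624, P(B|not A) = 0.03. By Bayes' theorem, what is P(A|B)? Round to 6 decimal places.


P(A|B) = P(B|A)*P(A) / P(B), P(B) = P(B|A)*P(A) + P(B|not A)*P(not A)
P(B|A)*P(A) = 0.624 * 0.328 = 0.204672
P(B|not A)*P(not A) = 0.03 * 0.672 = 0.02016
P(B) = 0.204672 + 0.02016 = 0.224832
P(A|B) = 0.204672 / 0.224832 = 1066/1171 ≈ 0.91033305

0.910333


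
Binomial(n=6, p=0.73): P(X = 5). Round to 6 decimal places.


P = C(n,k) * p^k * (1-p)^(n-k)
C(6,5) = 6
p^k = 0.73^5 ≈ 0.2073072
(1-p)^(n-k) = 0.27^1 = 0.27
P = 6 * 0.2073072 * 0.27 ≈ 0.335838

0.335838


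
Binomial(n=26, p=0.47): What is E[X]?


E[X] = n*p = 26 * 0.47 = 12.22

12.22


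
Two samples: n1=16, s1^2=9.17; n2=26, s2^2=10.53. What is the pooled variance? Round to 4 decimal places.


sp^2 = ((n1-1)*s1^2 + (n2-1)*s2^2)/(n1+n2-2)
(n1-1)*s1^2 = 15 * 9.17 = 137.55
(n2-1)*s2^2 = 25 * 10.53 = 263.25
numerator = 137.55 + 263.25 = 400.8
n1+n2-2 = 40
sp^2 = 400.8 / 40 = 10.02

10.0200


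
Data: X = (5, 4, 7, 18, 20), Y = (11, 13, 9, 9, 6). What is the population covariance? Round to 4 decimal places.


Cov = (1/n)*sum((xi-xbar)(yi-ybar))
n = 5, xbar = 54/5 = 10.8, ybar = 48/5 = 9.6
sum((xi-xbar)(yi-ybar)) = -66.4
Cov = -66.4 / 5 = -13.28

-13.2800


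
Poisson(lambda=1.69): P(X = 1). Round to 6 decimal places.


P = e^(-lam) * lam^k / k!
e^(-1.69) ≈ 0.1845195
lam^k = 1.69^1 = 1.69
k! = 1! = 1
P = 0.1845195 * 1.69 / 1 ≈ 0.311838

0.311838


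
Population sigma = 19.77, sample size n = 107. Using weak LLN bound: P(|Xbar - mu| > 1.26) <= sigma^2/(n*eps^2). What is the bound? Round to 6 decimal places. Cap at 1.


bound = min(1, sigma^2/(n*eps^2))
sigma^2 = 19.77^2 = 390.8529
n*eps^2 = 107 * 1.26^2 = 107 * 1.5876 = 169.8732
sigma^2/(n*eps^2) = 390.8529 / 169.8732 ≈ 2.30085087
this exceeds 1, so the bound is capped at 1

1.000000


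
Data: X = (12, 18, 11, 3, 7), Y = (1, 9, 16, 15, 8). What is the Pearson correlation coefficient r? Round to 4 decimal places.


r = sum((xi-xbar)(yi-ybar)) / sqrt(sum((xi-xbar)^2) * sum((yi-ybar)^2))
n = 5, xbar = 51/5 = 10.2, ybar = 49/5 = 9.8
Sxy = sum((xi-xbar)(yi-ybar)) = -48.8
Sxx = sum((xi-xbar)^2) = 126.8
Syy = sum((yi-ybar)^2) = 146.8
sqrt(Sxx*Syy) ≈ 136.434013
r = Sxy / sqrt(Sxx*Syy) = -48.8 / 136.434013 ≈ -0.357682

-0.3577


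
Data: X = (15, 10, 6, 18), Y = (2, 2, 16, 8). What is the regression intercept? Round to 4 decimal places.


a = ybar - b*xbar, where b = sum((xi-xbar)(yi-ybar)) / sum((xi-xbar)^2)
n = 4, xbar = 49/4 = 12.25, ybar = 28/4 = 7
Sxy = sum((xi-xbar)(yi-ybar)) = -53
Sxx = sum((xi-xbar)^2) = 84.75
b = Sxy / Sxx = -212/339 ≈ -0.625369
a = 7 - (-0.625369) * 12.25 = 4970/339 ≈ 14.660767

14.6608


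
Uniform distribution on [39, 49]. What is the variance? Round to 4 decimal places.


Var = (b-a)^2 / 12
(b-a)^2 = (49 - 39)^2 = 100
Var = 100/12 ≈ 8.333333

8.3333


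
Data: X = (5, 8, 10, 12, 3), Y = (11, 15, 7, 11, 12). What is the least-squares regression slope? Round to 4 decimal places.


b = sum((xi-xbar)(yi-ybar)) / sum((xi-xbar)^2)
n = 5, xbar = 38/5 = 7.6, ybar = 56/5 = 11.2
Sxy = sum((xi-xbar)(yi-ybar)) = -12.6
Sxx = sum((xi-xbar)^2) = 53.2
b = Sxy / Sxx = -9/38 ≈ -0.236842

-0.2368


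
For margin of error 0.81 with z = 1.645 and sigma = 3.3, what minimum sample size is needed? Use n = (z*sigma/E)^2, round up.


z*sigma/E = 1.645 * 3.3 / 0.81 = 3619/540 ≈ 6.701852
(z*sigma/E)^2 ≈ 44.914818
round up: n = 45

45


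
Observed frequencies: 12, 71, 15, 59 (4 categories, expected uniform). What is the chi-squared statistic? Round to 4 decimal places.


chi2 = sum((O-E)^2/E), E = total/4
total = 157, E = 157/4 = 39.25
(12 - 39.25)^2 / 39.25 = 742.5625 / 39.25 = 11881/628 ≈ 18.918790
(71 - 39.25)^2 / 39.25 = 1008.0625 / 39.25 = 16129/628 ≈ 25.683121
(15 - 39.25)^2 / 39.25 = 588.0625 / 39.25 = 9409/628 ≈ 14.982484
(59 - 39.25)^2 / 39.25 = 390.0625 / 39.25 = 6241/628 ≈ 9.937898
chi2 = 10915/157 ≈ 69.522293

69.5223


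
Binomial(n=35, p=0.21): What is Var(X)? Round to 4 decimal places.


Var = n*p*(1-p) = 35 * 0.21 * 0.79 = 5.8065

5.8065


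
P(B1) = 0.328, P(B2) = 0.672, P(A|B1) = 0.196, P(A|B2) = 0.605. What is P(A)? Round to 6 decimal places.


P(A) = P(A|B1)*P(B1) + P(A|B2)*P(B2)
P(A|B1)*P(B1) = 0.196 * 0.328 = 0.064288
P(A|B2)*P(B2) = 0.605 * 0.672 = 0.40656
P(A) = 0.064288 + 0.40656 = 0.470848

0.470848


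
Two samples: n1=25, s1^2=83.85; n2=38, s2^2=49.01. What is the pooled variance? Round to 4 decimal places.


sp^2 = ((n1-1)*s1^2 + (n2-1)*s2^2)/(n1+n2-2)
(n1-1)*s1^2 = 24 * 83.85 = 2012.4
(n2-1)*s2^2 = 37 * 49.01 = 1813.37
numerator = 2012.4 + 1813.37 = 3825.77
n1+n2-2 = 61
sp^2 = 3825.77 / 61 = 382577/6100 ≈ 62.717541

62.7175


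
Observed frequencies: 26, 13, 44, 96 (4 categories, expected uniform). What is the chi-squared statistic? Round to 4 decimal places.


chi2 = sum((O-E)^2/E), E = total/4
total = 179, E = 179/4 = 44.75
(26 - 44.75)^2 / 44.75 = 351.5625 / 44.75 = 5625/716 ≈ 7.856145
(13 - 44.75)^2 / 44.75 = 1008.0625 / 44.75 = 16129/716 ≈ 22.526536
(44 - 44.75)^2 / 44.75 = 0.5625 / 44.75 = 9/716 ≈ 0.012570
(96 - 44.75)^2 / 44.75 = 2626.5625 / 44.75 = 42025/716 ≈ 58.694134
chi2 = 15947/179 ≈ 89.089385

89.0894


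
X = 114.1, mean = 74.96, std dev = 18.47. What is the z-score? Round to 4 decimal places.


z = (X - mu) / sigma
X - mu = 114.1 - 74.96 = 39.14
z = 39.14 / 18.47 = 3914/1847 ≈ 2.119112

2.1191


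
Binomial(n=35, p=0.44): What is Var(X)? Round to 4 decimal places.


Var = n*p*(1-p) = 35 * 0.44 * 0.56 = 8.624

8.6240


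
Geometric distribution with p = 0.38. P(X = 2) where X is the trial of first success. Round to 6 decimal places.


P = (1-p)^(k-1) * p
(1-p)^(k-1) = 0.62^1 = 0.62
P = 0.62 * 0.38 = 0.2356

0.235600


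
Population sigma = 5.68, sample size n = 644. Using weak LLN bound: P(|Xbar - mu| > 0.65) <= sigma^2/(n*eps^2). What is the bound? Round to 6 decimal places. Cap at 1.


bound = min(1, sigma^2/(n*eps^2))
sigma^2 = 5.68^2 = 32.2624
n*eps^2 = 644 * 0.65^2 = 644 * 0.4225 = 272.09
sigma^2/(n*eps^2) = 32.2624 / 272.09 ≈ 0.11857253

0.118573


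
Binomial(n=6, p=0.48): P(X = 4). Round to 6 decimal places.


P = C(n,k) * p^k * (1-p)^(n-k)
C(6,4) = 15
p^k = 0.48^4 = 0.05308416
(1-p)^(n-k) = 0.52^2 = 0.2704
P = 15 * 0.05308416 * 0.2704 ≈ 0.215309

0.215309


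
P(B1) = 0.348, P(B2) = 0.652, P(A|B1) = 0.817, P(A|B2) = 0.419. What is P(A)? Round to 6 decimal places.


P(A) = P(A|B1)*P(B1) + P(A|B2)*P(B2)
P(A|B1)*P(B1) = 0.817 * 0.348 = 0.284316
P(A|B2)*P(B2) = 0.419 * 0.652 = 0.273188
P(A) = 0.284316 + 0.273188 = 0.557504

0.557504


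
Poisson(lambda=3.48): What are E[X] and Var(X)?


E[X] = Var(X) = lambda = 3.48

3.48, 3.48


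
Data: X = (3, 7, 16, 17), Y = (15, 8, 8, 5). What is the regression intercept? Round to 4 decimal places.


a = ybar - b*xbar, where b = sum((xi-xbar)(yi-ybar)) / sum((xi-xbar)^2)
n = 4, xbar = 43/4 = 10.75, ybar = 36/4 = 9
Sxy = sum((xi-xbar)(yi-ybar)) = -73
Sxx = sum((xi-xbar)^2) = 140.75
b = Sxy / Sxx = -292/563 ≈ -0.518650
a = 9 - (-0.518650) * 10.75 = 8206/563 ≈ 14.575488

14.5755


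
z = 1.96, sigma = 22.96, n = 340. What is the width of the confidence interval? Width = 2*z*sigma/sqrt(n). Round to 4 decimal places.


width = 2*z*sigma/sqrt(n)
2*z*sigma = 2 * 1.96 * 22.96 = 90.0032
sqrt(340) ≈ 18.439089
width = 90.0032 / 18.439089 ≈ 4.881109

4.8811


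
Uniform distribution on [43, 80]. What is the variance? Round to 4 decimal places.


Var = (b-a)^2 / 12
(b-a)^2 = (80 - 43)^2 = 1369
Var = 1369/12 ≈ 114.083333

114.0833


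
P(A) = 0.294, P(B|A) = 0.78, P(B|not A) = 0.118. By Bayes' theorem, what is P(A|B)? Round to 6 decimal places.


P(A|B) = P(B|A)*P(A) / P(B), P(B) = P(B|A)*P(A) + P(B|not A)*P(not A)
P(B|A)*P(A) = 0.78 * 0.294 = 0.22932
P(B|not A)*P(not A) = 0.118 * 0.706 = 0.083308
P(B) = 0.22932 + 0.083308 = 0.312628
P(A|B) = 0.22932 / 0.312628 ≈ 0.73352355

0.733524


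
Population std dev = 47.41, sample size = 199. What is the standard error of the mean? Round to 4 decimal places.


SE = sigma / sqrt(n)
sqrt(199) ≈ 14.106736
SE = 47.41 / 14.106736 ≈ 3.360806

3.3608


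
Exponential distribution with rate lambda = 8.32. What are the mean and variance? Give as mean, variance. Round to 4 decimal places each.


mean = 1/lam, var = 1/lam^2
mean = 1 / 8.32 = 25/208 ≈ 0.120192
lam^2 = 8.32^2 = 69.2224
var = 1 / 69.2224 ≈ 0.014446

0.1202, 0.0144


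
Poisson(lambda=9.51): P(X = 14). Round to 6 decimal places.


P = e^(-lam) * lam^k / k!
e^(-9.51) ≈ 0.00007410704
lam^k = 9.51^14 ≈ 49491114869325.324936
k! = 14! = 87178291200
P = 0.00007410704 * 49491114869325.324936 / 87178291200 ≈ 0.042071

0.042071


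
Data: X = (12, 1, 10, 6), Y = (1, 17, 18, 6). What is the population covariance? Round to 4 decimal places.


Cov = (1/n)*sum((xi-xbar)(yi-ybar))
n = 4, xbar = 29/4 = 7.25, ybar = 42/4 = 10.5
sum((xi-xbar)(yi-ybar)) = -59.5
Cov = -59.5 / 4 = -14.875

-14.8750


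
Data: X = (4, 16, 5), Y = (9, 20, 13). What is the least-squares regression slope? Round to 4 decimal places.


b = sum((xi-xbar)(yi-ybar)) / sum((xi-xbar)^2)
n = 3, xbar = 25/3 ≈ 8.333333, ybar = 42/3 = 14
Sxy = sum((xi-xbar)(yi-ybar)) = 71
Sxx = sum((xi-xbar)^2) = 266/3 ≈ 88.666667
b = Sxy / Sxx = 213/266 ≈ 0.800752

0.8008


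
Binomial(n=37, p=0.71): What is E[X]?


E[X] = n*p = 37 * 0.71 = 26.27

26.27


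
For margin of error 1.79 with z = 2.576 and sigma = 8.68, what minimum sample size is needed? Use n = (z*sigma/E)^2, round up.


z*sigma/E = 2.576 * 8.68 / 1.79 ≈ 12.491441
(z*sigma/E)^2 ≈ 156.036107
round up: n = 157

157


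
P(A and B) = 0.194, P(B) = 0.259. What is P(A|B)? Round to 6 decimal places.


P(A|B) = P(A and B) / P(B) = 0.194 / 0.259 = 194/259 ≈ 0.74903475

0.749035


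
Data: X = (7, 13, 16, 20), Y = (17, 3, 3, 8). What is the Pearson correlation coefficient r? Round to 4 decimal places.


r = sum((xi-xbar)(yi-ybar)) / sqrt(sum((xi-xbar)^2) * sum((yi-ybar)^2))
n = 4, xbar = 56/4 = 14, ybar = 31/4 = 7.75
Sxy = sum((xi-xbar)(yi-ybar)) = -68
Sxx = sum((xi-xbar)^2) = 90
Syy = sum((yi-ybar)^2) = 130.75
sqrt(Sxx*Syy) ≈ 108.478108
r = Sxy / sqrt(Sxx*Syy) = -68 / 108.478108 ≈ -0.626855

-0.6269


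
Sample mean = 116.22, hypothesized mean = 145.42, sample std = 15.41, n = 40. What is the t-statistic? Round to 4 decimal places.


t = (xbar - mu0) / (s/sqrt(n))
xbar - mu0 = 116.22 - 145.42 = -29.2
sqrt(40) ≈ 6.32455532
s/sqrt(n) = 15.41 / 6.32455532 ≈ 2.43653494
t = -29.2 / 2.43653494 ≈ -11.984232

-11.9842


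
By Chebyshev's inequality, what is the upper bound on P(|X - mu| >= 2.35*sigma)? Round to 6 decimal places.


P <= 1/k^2
k^2 = 2.35^2 = 5.5225
1/k^2 = 1 / 5.5225 = 400/2209 ≈ 0.18107741

0.181077


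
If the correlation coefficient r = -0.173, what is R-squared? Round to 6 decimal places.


R^2 = r^2 = (-0.173)^2 = 0.029929

0.029929


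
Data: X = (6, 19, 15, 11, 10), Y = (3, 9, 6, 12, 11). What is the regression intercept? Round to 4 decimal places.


a = ybar - b*xbar, where b = sum((xi-xbar)(yi-ybar)) / sum((xi-xbar)^2)
n = 5, xbar = 61/5 = 12.2, ybar = 41/5 = 8.2
Sxy = sum((xi-xbar)(yi-ybar)) = 20.8
Sxx = sum((xi-xbar)^2) = 98.8
b = Sxy / Sxx = 4/19 ≈ 0.210526
a = 8.2 - 0.210526 * 12.2 = 107/19 ≈ 5.631579

5.6316


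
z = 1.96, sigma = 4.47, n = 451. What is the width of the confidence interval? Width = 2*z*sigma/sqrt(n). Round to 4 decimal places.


width = 2*z*sigma/sqrt(n)
2*z*sigma = 2 * 1.96 * 4.47 = 17.5224
sqrt(451) ≈ 21.236761
width = 17.5224 / 21.236761 ≈ 0.825098

0.8251


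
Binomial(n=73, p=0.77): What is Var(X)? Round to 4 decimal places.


Var = n*p*(1-p) = 73 * 0.77 * 0.23 = 12.9283

12.9283


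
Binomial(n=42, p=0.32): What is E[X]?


E[X] = n*p = 42 * 0.32 = 13.44

13.44


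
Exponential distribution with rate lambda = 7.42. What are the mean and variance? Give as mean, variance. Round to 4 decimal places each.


mean = 1/lam, var = 1/lam^2
mean = 1 / 7.42 = 50/371 ≈ 0.134771
lam^2 = 7.42^2 = 55.0564
var = 1 / 55.0564 ≈ 0.018163

0.1348, 0.0182


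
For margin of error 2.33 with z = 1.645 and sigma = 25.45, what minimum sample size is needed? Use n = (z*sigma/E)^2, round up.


z*sigma/E = 1.645 * 25.45 / 2.33 = 167461/9320 ≈ 17.967918
(z*sigma/E)^2 ≈ 322.846094
round up: n = 323

323


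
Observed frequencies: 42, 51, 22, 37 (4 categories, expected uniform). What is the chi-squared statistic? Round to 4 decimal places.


chi2 = sum((O-E)^2/E), E = total/4
total = 152, E = 152/4 = 38
(42 - 38)^2 / 38 = 16 / 38 = 8/19 ≈ 0.421053
(51 - 38)^2 / 38 = 169 / 38 = 169/38 ≈ 4.447368
(22 - 38)^2 / 38 = 256 / 38 = 128/19 ≈ 6.736842
(37 - 38)^2 / 38 = 1 / 38 = 1/38 ≈ 0.026316
chi2 = 221/19 ≈ 11.631579

11.6316


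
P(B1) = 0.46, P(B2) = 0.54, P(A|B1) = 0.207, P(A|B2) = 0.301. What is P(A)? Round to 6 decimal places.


P(A) = P(A|B1)*P(B1) + P(A|B2)*P(B2)
P(A|B1)*P(B1) = 0.207 * 0.46 = 0.09522
P(A|B2)*P(B2) = 0.301 * 0.54 = 0.16254
P(A) = 0.09522 + 0.16254 = 0.25776

0.257760


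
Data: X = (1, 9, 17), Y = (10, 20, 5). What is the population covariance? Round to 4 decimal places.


Cov = (1/n)*sum((xi-xbar)(yi-ybar))
n = 3, xbar = 27/3 = 9, ybar = 35/3 ≈ 11.666667
sum((xi-xbar)(yi-ybar)) = -40
Cov = -40 / 3 = -40/3 ≈ -13.333333

-13.3333


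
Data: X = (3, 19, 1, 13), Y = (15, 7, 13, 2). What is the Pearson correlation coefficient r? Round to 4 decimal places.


r = sum((xi-xbar)(yi-ybar)) / sqrt(sum((xi-xbar)^2) * sum((yi-ybar)^2))
n = 4, xbar = 36/4 = 9, ybar = 37/4 = 9.25
Sxy = sum((xi-xbar)(yi-ybar)) = -116
Sxx = sum((xi-xbar)^2) = 216
Syy = sum((yi-ybar)^2) = 104.75
sqrt(Sxx*Syy) ≈ 150.419414
r = Sxy / sqrt(Sxx*Syy) = -116 / 150.419414 ≈ -0.771177

-0.7712


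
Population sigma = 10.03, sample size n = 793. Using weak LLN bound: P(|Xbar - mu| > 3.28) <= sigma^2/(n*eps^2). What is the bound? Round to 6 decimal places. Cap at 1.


bound = min(1, sigma^2/(n*eps^2))
sigma^2 = 10.03^2 = 100.6009
n*eps^2 = 793 * 3.28^2 = 793 * 10.7584 = 8531.4112
sigma^2/(n*eps^2) = 100.6009 / 8531.4112 ≈ 0.01179182

0.011792


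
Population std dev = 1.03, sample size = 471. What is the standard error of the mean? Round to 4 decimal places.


SE = sigma / sqrt(n)
sqrt(471) ≈ 21.702534
SE = 1.03 / 21.702534 ≈ 0.047460

0.0475


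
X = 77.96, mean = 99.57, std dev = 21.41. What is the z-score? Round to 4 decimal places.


z = (X - mu) / sigma
X - mu = 77.96 - 99.57 = -21.61
z = -21.61 / 21.41 = -2161/2141 ≈ -1.009341

-1.0093


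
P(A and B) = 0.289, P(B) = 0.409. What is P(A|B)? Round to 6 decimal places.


P(A|B) = P(A and B) / P(B) = 0.289 / 0.409 = 289/409 ≈ 0.70660147

0.706601


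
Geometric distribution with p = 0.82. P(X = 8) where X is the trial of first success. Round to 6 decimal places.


P = (1-p)^(k-1) * p
(1-p)^(k-1) = 0.18^7 ≈ 0.000006122200
P = 0.000006122200 * 0.82 ≈ 0.000005020204

0.000005


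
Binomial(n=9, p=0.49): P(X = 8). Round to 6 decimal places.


P = C(n,k) * p^k * (1-p)^(n-k)
C(9,8) = 9
p^k = 0.49^8 ≈ 0.003323293
(1-p)^(n-k) = 0.51^1 = 0.51
P = 9 * 0.003323293 * 0.51 ≈ 0.015254

0.015254


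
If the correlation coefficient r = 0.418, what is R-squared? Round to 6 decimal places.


R^2 = r^2 = (0.418)^2 = 0.174724

0.174724


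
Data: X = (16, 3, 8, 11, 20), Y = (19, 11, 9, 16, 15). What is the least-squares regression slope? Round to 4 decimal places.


b = sum((xi-xbar)(yi-ybar)) / sum((xi-xbar)^2)
n = 5, xbar = 58/5 = 11.6, ybar = 70/5 = 14
Sxy = sum((xi-xbar)(yi-ybar)) = 73
Sxx = sum((xi-xbar)^2) = 177.2
b = Sxy / Sxx = 365/886 ≈ 0.411964

0.4120


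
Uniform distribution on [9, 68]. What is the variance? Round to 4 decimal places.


Var = (b-a)^2 / 12
(b-a)^2 = (68 - 9)^2 = 3481
Var = 3481/12 ≈ 290.083333

290.0833


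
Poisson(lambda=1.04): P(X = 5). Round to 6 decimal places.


P = e^(-lam) * lam^k / k!
e^(-1.04) ≈ 0.3534547
lam^k = 1.04^5 ≈ 1.216653
k! = 5! = 120
P = 0.3534547 * 1.216653 / 120 ≈ 0.003584

0.003584


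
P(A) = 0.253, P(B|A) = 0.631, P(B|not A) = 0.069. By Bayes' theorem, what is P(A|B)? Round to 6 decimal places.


P(A|B) = P(B|A)*P(A) / P(B), P(B) = P(B|A)*P(A) + P(B|not A)*P(not A)
P(B|A)*P(A) = 0.631 * 0.253 = 0.159643
P(B|not A)*P(not A) = 0.069 * 0.747 = 0.051543
P(B) = 0.159643 + 0.051543 = 0.211186
P(A|B) = 0.159643 / 0.211186 = 6941/9182 ≈ 0.75593553

0.755936


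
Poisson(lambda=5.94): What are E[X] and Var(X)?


E[X] = Var(X) = lambda = 5.94

5.94, 5.94


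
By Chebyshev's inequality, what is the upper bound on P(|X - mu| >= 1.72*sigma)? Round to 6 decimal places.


P <= 1/k^2
k^2 = 1.72^2 = 2.9584
1/k^2 = 1 / 2.9584 = 625/1849 ≈ 0.33802055

0.338021


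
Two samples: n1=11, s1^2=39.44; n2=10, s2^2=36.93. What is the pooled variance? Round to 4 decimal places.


sp^2 = ((n1-1)*s1^2 + (n2-1)*s2^2)/(n1+n2-2)
(n1-1)*s1^2 = 10 * 39.44 = 394.4
(n2-1)*s2^2 = 9 * 36.93 = 332.37
numerator = 394.4 + 332.37 = 726.77
n1+n2-2 = 19
sp^2 = 726.77 / 19 = 72677/1900 ≈ 38.251053

38.2511


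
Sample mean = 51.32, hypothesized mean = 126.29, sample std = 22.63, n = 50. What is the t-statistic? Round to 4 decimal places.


t = (xbar - mu0) / (s/sqrt(n))
xbar - mu0 = 51.32 - 126.29 = -74.97
sqrt(50) ≈ 7.07106781
s/sqrt(n) = 22.63 / 7.07106781 ≈ 3.20036529
t = -74.97 / 3.20036529 ≈ -23.425451

-23.4255


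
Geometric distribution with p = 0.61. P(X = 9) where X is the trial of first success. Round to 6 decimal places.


P = (1-p)^(k-1) * p
(1-p)^(k-1) = 0.39^8 ≈ 0.0005352009
P = 0.0005352009 * 0.61 ≈ 0.0003264726

0.000326


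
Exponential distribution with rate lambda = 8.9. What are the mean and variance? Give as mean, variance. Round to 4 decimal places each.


mean = 1/lam, var = 1/lam^2
mean = 1 / 8.9 = 10/89 ≈ 0.112360
lam^2 = 8.9^2 = 79.21
var = 1 / 79.21 = 100/7921 ≈ 0.012625

0.1124, 0.0126


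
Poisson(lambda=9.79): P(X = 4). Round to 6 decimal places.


P = e^(-lam) * lam^k / k!
e^(-9.79) ≈ 0.00005600890
lam^k = 9.79^4 ≈ 9186.091505
k! = 4! = 24
P = 0.00005600890 * 9186.091505 / 24 ≈ 0.021438

0.021438


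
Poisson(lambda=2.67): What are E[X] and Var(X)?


E[X] = Var(X) = lambda = 2.67

2.67, 2.67


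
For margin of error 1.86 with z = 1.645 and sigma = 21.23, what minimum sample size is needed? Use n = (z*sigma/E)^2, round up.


z*sigma/E = 1.645 * 21.23 / 1.86 ≈ 18.775995
(z*sigma/E)^2 ≈ 352.537974
round up: n = 353

353


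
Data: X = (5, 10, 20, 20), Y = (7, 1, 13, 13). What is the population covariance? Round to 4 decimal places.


Cov = (1/n)*sum((xi-xbar)(yi-ybar))
n = 4, xbar = 55/4 = 13.75, ybar = 34/4 = 8.5
sum((xi-xbar)(yi-ybar)) = 97.5
Cov = 97.5 / 4 = 24.375

24.3750


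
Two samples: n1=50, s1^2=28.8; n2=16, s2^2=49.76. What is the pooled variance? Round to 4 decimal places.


sp^2 = ((n1-1)*s1^2 + (n2-1)*s2^2)/(n1+n2-2)
(n1-1)*s1^2 = 49 * 28.8 = 1411.2
(n2-1)*s2^2 = 15 * 49.76 = 746.4
numerator = 1411.2 + 746.4 = 2157.6
n1+n2-2 = 64
sp^2 = 2157.6 / 64 = 33.7125

33.7125


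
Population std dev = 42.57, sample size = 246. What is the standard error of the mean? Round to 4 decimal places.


SE = sigma / sqrt(n)
sqrt(246) ≈ 15.684387
SE = 42.57 / 15.684387 ≈ 2.714164

2.7142


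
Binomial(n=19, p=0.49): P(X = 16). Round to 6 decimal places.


P = C(n,k) * p^k * (1-p)^(n-k)
C(19,16) = 969
p^k = 0.49^16 ≈ 0.00001104428
(1-p)^(n-k) = 0.51^3 = 0.132651
P = 969 * 0.00001104428 * 0.132651 ≈ 0.001420

0.001420


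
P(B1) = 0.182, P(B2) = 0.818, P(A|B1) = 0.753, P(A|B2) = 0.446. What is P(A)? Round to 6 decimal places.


P(A) = P(A|B1)*P(B1) + P(A|B2)*P(B2)
P(A|B1)*P(B1) = 0.753 * 0.182 = 0.137046
P(A|B2)*P(B2) = 0.446 * 0.818 = 0.364828
P(A) = 0.137046 + 0.364828 = 0.501874

0.501874


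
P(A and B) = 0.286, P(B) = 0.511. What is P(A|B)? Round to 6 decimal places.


P(A|B) = P(A and B) / P(B) = 0.286 / 0.511 = 286/511 ≈ 0.55968689

0.559687


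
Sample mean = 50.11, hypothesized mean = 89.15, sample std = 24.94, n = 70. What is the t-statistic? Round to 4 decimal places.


t = (xbar - mu0) / (s/sqrt(n))
xbar - mu0 = 50.11 - 89.15 = -39.04
sqrt(70) ≈ 8.36660027
s/sqrt(n) = 24.94 / 8.36660027 ≈ 2.98090015
t = -39.04 / 2.98090015 ≈ -13.096715

-13.0967


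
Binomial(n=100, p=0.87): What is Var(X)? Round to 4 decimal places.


Var = n*p*(1-p) = 100 * 0.87 * 0.13 = 11.31

11.3100


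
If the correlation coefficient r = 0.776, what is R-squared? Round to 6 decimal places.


R^2 = r^2 = (0.776)^2 = 0.602176

0.602176


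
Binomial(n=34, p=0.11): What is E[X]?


E[X] = n*p = 34 * 0.11 = 3.74

3.74


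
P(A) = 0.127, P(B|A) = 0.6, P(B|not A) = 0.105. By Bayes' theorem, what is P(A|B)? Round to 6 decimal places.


P(A|B) = P(B|A)*P(A) / P(B), P(B) = P(B|A)*P(A) + P(B|not A)*P(not A)
P(B|A)*P(A) = 0.6 * 0.127 = 0.0762
P(B|not A)*P(not A) = 0.105 * 0.873 = 0.091665
P(B) = 0.0762 + 0.091665 = 0.167865
P(A|B) = 0.0762 / 0.167865 ≈ 0.45393620

0.453936


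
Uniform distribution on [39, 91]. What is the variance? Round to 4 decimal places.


Var = (b-a)^2 / 12
(b-a)^2 = (91 - 39)^2 = 2704
Var = 2704/12 ≈ 225.333333

225.3333
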